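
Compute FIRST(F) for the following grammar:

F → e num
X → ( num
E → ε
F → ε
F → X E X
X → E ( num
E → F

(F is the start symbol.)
{ '(', 'e', ε }

To compute FIRST(F), examine every production with F on the left-hand side, reading each right-hand side left to right until a non-nullable symbol is reached.

FIRST sets of the other non-terminals involved (by the same procedure, iterated to a fixed point):
  FIRST(X) = { '(', 'e' }

From F → e num:
  - e is a terminal: add 'e' and stop
From F → ε:
  - ε-production, so ε ∈ FIRST(F)
From F → X E X:
  - X is a non-terminal: add FIRST(X) \ {ε} = { '(', 'e' }
    X is not nullable, so stop

Collecting: FIRST(F) = { '(', 'e', ε }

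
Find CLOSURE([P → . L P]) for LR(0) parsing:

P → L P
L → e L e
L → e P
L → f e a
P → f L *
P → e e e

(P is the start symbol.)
{ [L → . e L e], [L → . e P], [L → . f e a], [P → . L P] }

Start with: [P → . L P]
  [P → . L P] has the dot before L: add [L → . e L e], [L → . e P], [L → . f e a]
No further items can be added.

CLOSURE = { [L → . e L e], [L → . e P], [L → . f e a], [P → . L P] }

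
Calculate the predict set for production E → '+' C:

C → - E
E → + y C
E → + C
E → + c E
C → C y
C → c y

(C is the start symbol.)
{ '+' }

PREDICT(E → '+' C) = (FIRST(RHS) \ {ε}) ∪ (FOLLOW(E) if ε ∈ FIRST(RHS), i.e. RHS ⇒* ε)
FIRST('+' C) = { '+' }
ε ∉ FIRST('+' C), so FOLLOW(E) is not added.
PREDICT(E → '+' C) = { '+' }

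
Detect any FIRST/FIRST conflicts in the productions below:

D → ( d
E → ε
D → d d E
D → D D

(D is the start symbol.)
Yes. D → '(' d / D → D D on { '(' }; D → d d E / D → D D on { 'd' }

FIRST sets of the non-terminals at (or reachable through a nullable prefix from) the front of some alternative:
  FIRST(D) = { '(', 'd' }

Productions for D:
  D → ( d: FIRST = { '(' }
  D → d d E: FIRST = { 'd' }
  D → D D: FIRST = { '(', 'd' }
E has only one production, so no FIRST/FIRST conflict is possible there.

Conflict for D: D → ( d and D → D D
  Overlap: { '(' }
Conflict for D: D → d d E and D → D D
  Overlap: { 'd' }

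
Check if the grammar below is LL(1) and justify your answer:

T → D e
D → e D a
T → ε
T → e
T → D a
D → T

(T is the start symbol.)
No. Predict set conflict for T: { 'a', 'e' }

Relevant sets:
  FIRST(D) = { 'a', 'e', ε }
  FIRST(T) = { 'a', 'e', ε }
  FOLLOW(T) = { $, 'a', 'e' }
  FOLLOW(D) = { 'a', 'e' }

For T:
  PREDICT(T → D e) = { 'a', 'e' }
  PREDICT(T → ε) = { $, 'a', 'e' }
  PREDICT(T → e) = { 'e' }
  PREDICT(T → D a) = { 'a', 'e' }
For D:
  PREDICT(D → e D a) = { 'e' }
  PREDICT(D → T) = { 'a', 'e' }

Conflict found: Predict set conflict for T: { 'a', 'e' }
The grammar is NOT LL(1).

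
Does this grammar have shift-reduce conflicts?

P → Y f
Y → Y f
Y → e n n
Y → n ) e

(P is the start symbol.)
A shift-reduce conflict occurs when an LR(0) state has both:
  - a complete (reduce) item [A → α .] (dot at the end), and
  - a shift item [B → β . c γ] (dot before a terminal).

Augment with P' → P and build the canonical LR(0) collection (I0 = CLOSURE({[P' → . P]}), then GOTO on every symbol after a dot until no new states appear). It has 10 states:
  I0: { [P → . Y f], [P' → . P], [Y → . Y f], [Y → . e n n], [Y → . n ) e] }  — shift
  I1: { [P' → P .] }  — accept
  I2: { [P → Y . f], [Y → Y . f] }  — shift
  I3: { [Y → e . n n] }  — shift
  I4: { [Y → n . ) e] }  — shift
  I5: { [Y → n ) . e] }  — shift
  I6: { [Y → n ) e .] }  — reduce
  I7: { [Y → e n . n] }  — shift
  I8: { [Y → e n n .] }  — reduce
  I9: { [P → Y f .], [Y → Y f .] }  — 2 reduces

No state contains both a complete item and a shift item.

Answer: No shift-reduce conflicts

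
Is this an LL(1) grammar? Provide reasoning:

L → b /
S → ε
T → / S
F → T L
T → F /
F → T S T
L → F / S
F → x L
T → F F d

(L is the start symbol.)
A grammar is LL(1) if for each non-terminal N with multiple productions, the predict sets of those productions are pairwise disjoint, where PREDICT(N → α) = (FIRST(α) \ {ε}) ∪ (FOLLOW(N) if α ⇒* ε).

Relevant sets:
  FIRST(F) = { '/', 'x' }
  FIRST(T) = { '/', 'x' }

For L:
  PREDICT(L → b '/') = { 'b' }
  PREDICT(L → F '/' S) = { '/', 'x' }
For T:
  PREDICT(T → '/' S) = { '/' }
  PREDICT(T → F '/') = { '/', 'x' }
  PREDICT(T → F F d) = { '/', 'x' }
For F:
  PREDICT(F → T L) = { '/', 'x' }
  PREDICT(F → T S T) = { '/', 'x' }
  PREDICT(F → x L) = { 'x' }
S has a single production, so nothing to check there.

Conflict found: Predict set conflict for T: { '/' }
The grammar is NOT LL(1).

Answer: No. Predict set conflict for T: { '/' }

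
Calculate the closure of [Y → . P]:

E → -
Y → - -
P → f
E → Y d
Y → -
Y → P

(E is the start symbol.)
To compute CLOSURE, for each item [A → α.Bβ] where B is a non-terminal, add [B → .γ] for all productions B → γ; repeat for the newly added items until nothing changes.

Start with: [Y → . P]
  [Y → . P] has the dot before P: add [P → . f]
No further items can be added.

CLOSURE = { [P → . f], [Y → . P] }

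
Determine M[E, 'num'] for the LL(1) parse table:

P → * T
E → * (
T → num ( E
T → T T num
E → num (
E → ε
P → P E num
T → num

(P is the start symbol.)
To find M[E, 'num'], we find productions for E where 'num' is in the predict set (PREDICT(N → α) = (FIRST(α) \ {ε}) ∪ (FOLLOW(N) if α ⇒* ε)).

Relevant sets:
  FOLLOW(E) = { $, '*', 'num' }

E → * (: PREDICT = { '*' }
E → num (: PREDICT = { 'num' }
  'num' is in predict set, so this production goes in M[E, 'num']
E → ε: PREDICT = { $, '*', 'num' }
  'num' is in predict set, so this production goes in M[E, 'num']

M[E, 'num'] = E → num (, E → ε  (a multiply-defined cell — the grammar is not LL(1))

Answer: E → num (, E → ε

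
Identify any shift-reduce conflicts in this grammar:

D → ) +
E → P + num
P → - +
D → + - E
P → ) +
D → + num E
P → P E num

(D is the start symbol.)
No shift-reduce conflicts

Augment with D' → D and build the canonical LR(0) collection (I0 = CLOSURE({[D' → . D]}), then GOTO on every symbol after a dot until no new states appear). It has 18 states:
  I0: { [D → . ) +], [D → . + - E], [D → . + num E], [D' → . D] }  — shift
  I1: { [D → ) . +] }  — shift
  I2: { [D → + . - E], [D → + . num E] }  — shift
  I3: { [D' → D .] }  — accept
  I4: { [D → + - . E], [E → . P + num], [P → . ) +], [P → . - +], [P → . P E num] }  — shift
  I5: { [D → + num . E], [E → . P + num], [P → . ) +], [P → . - +], [P → . P E num] }  — shift
  I6: { [P → ) . +] }  — shift
  I7: { [P → - . +] }  — shift
  I8: { [D → + num E .] }  — reduce
  I9: { [E → . P + num], [E → P . + num], [P → . ) +], [P → . - +], [P → . P E num], [P → P . E num] }  — shift
  I10: { [E → P + . num] }  — shift
  I11: { [P → P E . num] }  — shift
  I12: { [P → P E num .] }  — reduce
  I13: { [E → P + num .] }  — reduce
  I14: { [P → - + .] }  — reduce
  I15: { [P → ) + .] }  — reduce
  I16: { [D → + - E .] }  — reduce
  I17: { [D → ) + .] }  — reduce

No state contains both a complete item and a shift item.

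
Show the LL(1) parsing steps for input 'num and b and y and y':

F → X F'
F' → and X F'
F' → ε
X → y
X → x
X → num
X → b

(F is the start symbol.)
Stack is shown with the top on the left.

Stack       Input                    Action
-------------------------------------------
F $         num and b and y and y $  output F → X F'
X F' $      num and b and y and y $  output X → num
num F' $    num and b and y and y $  match 'num'
F' $        and b and y and y $      output F' → and X F'
and X F' $  and b and y and y $      match 'and'
X F' $      b and y and y $          output X → b
b F' $      b and y and y $          match 'b'
F' $        and y and y $            output F' → and X F'
and X F' $  and y and y $            match 'and'
X F' $      y and y $                output X → y
y F' $      y and y $                match 'y'
F' $        and y $                  output F' → and X F'
and X F' $  and y $                  match 'and'
X F' $      y $                      output X → y
y F' $      y $                      match 'y'
F' $        $                        output F' → ε
$           $                        accept

The string is accepted.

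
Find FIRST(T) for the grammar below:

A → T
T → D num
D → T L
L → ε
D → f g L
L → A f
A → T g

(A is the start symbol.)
To compute FIRST(T), examine every production with T on the left-hand side, reading each right-hand side left to right until a non-nullable symbol is reached.

FIRST sets of the other non-terminals involved (by the same procedure, iterated to a fixed point):
  FIRST(D) = { 'f' }

From T → D num:
  - D is a non-terminal: add FIRST(D) \ {ε} = { 'f' }
    D is not nullable, so stop

Collecting: FIRST(T) = { 'f' }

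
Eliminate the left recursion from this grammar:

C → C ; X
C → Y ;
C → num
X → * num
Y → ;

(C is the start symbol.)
C is directly left-recursive. The standard transformation for
  A → A α₁ | ... | A α_m | β₁ | ... | β_n
is
  A  → β₁ A' | ... | β_n A'
  A' → α₁ A' | ... | α_m A' | ε

C → Y ; becomes C → Y ; C'
C → num becomes C → num C'
C → C ; X becomes C' → ; X C'
Add C' → ε

Productions for other non-terminals are unchanged:
  X → * num
  Y → ;

Resulting grammar:
C → Y ; C'
C → num C'
C' → ; X C'
C' → ε
X → * num
Y → ;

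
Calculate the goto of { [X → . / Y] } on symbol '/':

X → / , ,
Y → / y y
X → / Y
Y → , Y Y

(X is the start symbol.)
{ [X → / . Y], [Y → . , Y Y], [Y → . / y y] }

GOTO(I, '/') = CLOSURE({ [A → αX.β] : [A → α.Xβ] ∈ I, X = '/' })

Items with dot before '/', with the dot advanced:
  [X → . / Y] → [X → / . Y]
Closure of the advanced items:
  [X → / . Y] has the dot before Y: add [Y → . / y y], [Y → . , Y Y]

GOTO = { [X → / . Y], [Y → . , Y Y], [Y → . / y y] }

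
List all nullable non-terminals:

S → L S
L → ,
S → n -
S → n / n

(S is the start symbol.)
A non-terminal is nullable if it can derive ε (the empty string): either it has an ε-production, or it has a production whose right-hand side consists entirely of nullable non-terminals.

There are no ε-productions, so no non-terminal can derive ε.
No non-terminals are nullable.

Answer: None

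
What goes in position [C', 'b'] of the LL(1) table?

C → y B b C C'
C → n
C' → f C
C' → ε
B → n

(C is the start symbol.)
Empty (error entry)

To find M[C', 'b'], we find productions for C' where 'b' is in the predict set (PREDICT(N → α) = (FIRST(α) \ {ε}) ∪ (FOLLOW(N) if α ⇒* ε)).

Relevant sets:
  FOLLOW(C') = { $, 'f' }

C' → f C: PREDICT = { 'f' }
C' → ε: PREDICT = { $, 'f' }

M[C', 'b'] is empty (no production applies)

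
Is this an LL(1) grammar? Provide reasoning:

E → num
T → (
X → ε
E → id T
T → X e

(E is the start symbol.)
A grammar is LL(1) if for each non-terminal N with multiple productions, the predict sets of those productions are pairwise disjoint, where PREDICT(N → α) = (FIRST(α) \ {ε}) ∪ (FOLLOW(N) if α ⇒* ε).

Relevant sets:
  FIRST(X) = { ε }

For E:
  PREDICT(E → num) = { 'num' }
  PREDICT(E → id T) = { 'id' }
For T:
  PREDICT(T → '(') = { '(' }
  PREDICT(T → X e) = { 'e' }
X has a single production, so nothing to check there.

All predict sets are disjoint. The grammar IS LL(1).

Answer: Yes, the grammar is LL(1).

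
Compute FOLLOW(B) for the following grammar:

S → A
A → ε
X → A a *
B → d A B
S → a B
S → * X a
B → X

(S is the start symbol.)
{ $ }

In B → d A B: B is at the end; this adds FOLLOW(B) to itself — nothing new
In S → a B: B is at the end, add FOLLOW(S)

The FOLLOW sets referred to above (computed the same way, to a fixed point):
  FOLLOW(S) = { $ }

Taking the union: FOLLOW(B) = { $ }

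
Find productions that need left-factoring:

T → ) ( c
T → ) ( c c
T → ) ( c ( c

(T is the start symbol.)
Left-factoring is needed when two productions for the same non-terminal
share a common prefix on the right-hand side.

Productions for T:
  T → ) ( c
  T → ) ( c c
  T → ) ( c ( c

Found common prefix ') ( c' in productions for T

Answer: Yes, T has productions with common prefix ') ( c'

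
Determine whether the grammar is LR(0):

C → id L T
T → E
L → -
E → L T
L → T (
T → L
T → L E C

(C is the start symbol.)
A grammar is LR(0) if no state in the canonical LR(0) collection has:
  - both a shift item (dot before a terminal) and a complete item (shift-reduce conflict), or
  - two or more complete items (reduce-reduce conflict; the accept item [C' → C .] counts as a complete item here).

Augment with C' → C and build the canonical LR(0) collection (I0 = CLOSURE({[C' → . C]}), then GOTO on every symbol after a dot until no new states appear). It has 13 states:
  I0: { [C → . id L T], [C' → . C] }  — shift
  I1: { [C' → C .] }  — accept
  I2: { [C → id . L T], [E → . L T], [L → . -], [L → . T (], [T → . E], [T → . L E C], [T → . L] }  — shift
  I3: { [L → - .] }  — reduce
  I4: { [T → E .] }  — reduce
  I5: { [C → id L . T], [E → . L T], [E → L . T], [L → . -], [L → . T (], [T → . E], [T → . L E C], [T → . L], [T → L . E C], [T → L .] }  — shift, reduce
  I6: { [L → T . (] }  — shift
  I7: { [L → T ( .] }  — reduce
  I8: { [C → . id L T], [T → E .], [T → L E . C] }  — shift, reduce
  I9: { [E → . L T], [E → L . T], [L → . -], [L → . T (], [T → . E], [T → . L E C], [T → . L], [T → L . E C], [T → L .] }  — shift, reduce
  I10: { [C → id L T .], [E → L T .], [L → T . (] }  — shift, 2 reduces
  I11: { [E → L T .], [L → T . (] }  — shift, reduce
  I12: { [T → L E C .] }  — reduce

Conflict in state I5:
  Shift-reduce conflict between [T → L .] and [L → . -]
So the grammar is NOT LR(0).

Answer: No. Shift-reduce conflict between [T → L .] and [L → . -]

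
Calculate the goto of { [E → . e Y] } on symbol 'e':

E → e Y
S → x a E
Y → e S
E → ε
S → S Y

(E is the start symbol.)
{ [E → e . Y], [Y → . e S] }

GOTO(I, 'e') = CLOSURE({ [A → αX.β] : [A → α.Xβ] ∈ I, X = 'e' })

Items with dot before 'e', with the dot advanced:
  [E → . e Y] → [E → e . Y]
Closure of the advanced items:
  [E → e . Y] has the dot before Y: add [Y → . e S]

GOTO = { [E → e . Y], [Y → . e S] }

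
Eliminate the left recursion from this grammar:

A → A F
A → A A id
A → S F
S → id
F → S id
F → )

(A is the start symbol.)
A → S F A'
A' → F A'
A' → A id A'
A' → ε
S → id
F → S id
F → )

A is directly left-recursive. The standard transformation for
  A → A α₁ | ... | A α_m | β₁ | ... | β_n
is
  A  → β₁ A' | ... | β_n A'
  A' → α₁ A' | ... | α_m A' | ε

A → S F becomes A → S F A'
A → A F becomes A' → F A'
A → A A id becomes A' → A id A'
Add A' → ε

Productions for other non-terminals are unchanged:
  S → id
  F → S id
  F → )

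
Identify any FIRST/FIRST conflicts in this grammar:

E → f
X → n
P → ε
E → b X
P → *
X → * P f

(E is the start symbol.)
A FIRST/FIRST conflict occurs when two productions N → α and N → β for the same non-terminal have FIRST(α) ∩ FIRST(β) ≠ ∅ (with ε ∈ FIRST of a nullable right-hand side, so two nullable alternatives also conflict).

Productions for E:
  E → f: FIRST = { 'f' }
  E → b X: FIRST = { 'b' }
Productions for X:
  X → n: FIRST = { 'n' }
  X → * P f: FIRST = { '*' }
Productions for P:
  P → ε: FIRST = { ε }
  P → *: FIRST = { '*' }

All alternatives of each non-terminal have pairwise disjoint FIRST sets.

Answer: No FIRST/FIRST conflicts.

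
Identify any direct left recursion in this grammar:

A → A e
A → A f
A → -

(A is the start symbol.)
A → A e: LEFT RECURSIVE (starts with A)
A → A f: LEFT RECURSIVE (starts with A)
A → -: starts with '-'

The grammar has direct left recursion on: A.

Answer: Yes, A is left-recursive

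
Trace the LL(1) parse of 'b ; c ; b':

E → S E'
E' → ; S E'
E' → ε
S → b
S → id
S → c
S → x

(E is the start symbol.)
Stack is shown with the top on the left.

Stack     Input        Action
-----------------------------
E $       b ; c ; b $  output E → S E'
S E' $    b ; c ; b $  output S → b
b E' $    b ; c ; b $  match 'b'
E' $      ; c ; b $    output E' → ; S E'
; S E' $  ; c ; b $    match ';'
S E' $    c ; b $      output S → c
c E' $    c ; b $      match 'c'
E' $      ; b $        output E' → ; S E'
; S E' $  ; b $        match ';'
S E' $    b $          output S → b
b E' $    b $          match 'b'
E' $      $            output E' → ε
$         $            accept

The string is accepted.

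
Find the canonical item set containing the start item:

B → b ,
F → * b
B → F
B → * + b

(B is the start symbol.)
First, augment the grammar with B' → B
I₀ = CLOSURE({ [B' → . B] }):
  [B' → . B] has the dot before B: add [B → . b ,], [B → . F], [B → . * + b]
  [B → . F] has the dot before F: add [F → . * b]
No further items can be added.

I₀ = { [B → . * + b], [B → . F], [B → . b ,], [B' → . B], [F → . * b] }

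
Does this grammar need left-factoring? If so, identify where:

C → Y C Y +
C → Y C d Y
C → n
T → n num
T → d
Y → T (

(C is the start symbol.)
Yes, C has productions with common prefix 'Y C'

Left-factoring is needed when two productions for the same non-terminal
share a common prefix on the right-hand side.

Productions for C:
  C → Y C Y +
  C → Y C d Y
  C → n
Productions for T:
  T → n num
  T → d

Found common prefix 'Y C' in productions for C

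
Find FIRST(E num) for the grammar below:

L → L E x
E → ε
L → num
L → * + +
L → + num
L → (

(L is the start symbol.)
{ 'num' }

FIRST sets of the non-terminals involved (from the grammar, by fixed-point iteration):
  FIRST(E) = { ε }

To compute FIRST(E num), process the symbols left to right:
Symbol E is a non-terminal. Add FIRST(E) \ {ε} = { }
E is nullable (ε ∈ FIRST(E)), continue to the next symbol.
Symbol num is a terminal. Add 'num' and stop.
FIRST(E num) = { 'num' }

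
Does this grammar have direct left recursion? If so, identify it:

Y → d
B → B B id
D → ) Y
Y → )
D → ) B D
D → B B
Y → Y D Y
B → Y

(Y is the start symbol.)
Y → d: starts with d
B → B B id: LEFT RECURSIVE (starts with B)
D → ) Y: starts with ')'
Y → ): starts with ')'
D → ) B D: starts with ')'
D → B B: starts with B
Y → Y D Y: LEFT RECURSIVE (starts with Y)
B → Y: starts with Y

The grammar has direct left recursion on: B, Y.

Answer: Yes, B, Y are left-recursive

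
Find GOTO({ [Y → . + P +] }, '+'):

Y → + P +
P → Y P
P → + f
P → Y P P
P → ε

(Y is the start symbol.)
{ [P → . + f], [P → . Y P P], [P → . Y P], [P → .], [Y → + . P +], [Y → . + P +] }

GOTO(I, '+') = CLOSURE({ [A → αX.β] : [A → α.Xβ] ∈ I, X = '+' })

Items with dot before '+', with the dot advanced:
  [Y → . + P +] → [Y → + . P +]
Closure of the advanced items:
  [Y → + . P +] has the dot before P: add [P → . Y P], [P → . + f], [P → . Y P P], [P → .]
  [P → . Y P] has the dot before Y: add [Y → . + P +]

GOTO = { [P → . + f], [P → . Y P P], [P → . Y P], [P → .], [Y → + . P +], [Y → . + P +] }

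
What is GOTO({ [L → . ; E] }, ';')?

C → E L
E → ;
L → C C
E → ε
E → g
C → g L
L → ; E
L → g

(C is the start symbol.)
GOTO(I, ';') = CLOSURE({ [A → αX.β] : [A → α.Xβ] ∈ I, X = ';' })

Items with dot before ';', with the dot advanced:
  [L → . ; E] → [L → ; . E]
Closure of the advanced items:
  [L → ; . E] has the dot before E: add [E → . ;], [E → .], [E → . g]

GOTO = { [E → . ;], [E → . g], [E → .], [L → ; . E] }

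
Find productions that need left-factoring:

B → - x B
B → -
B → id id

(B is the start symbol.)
Left-factoring is needed when two productions for the same non-terminal
share a common prefix on the right-hand side.

Productions for B:
  B → - x B
  B → -
  B → id id

Found common prefix '-' in productions for B

Answer: Yes, B has productions with common prefix '-'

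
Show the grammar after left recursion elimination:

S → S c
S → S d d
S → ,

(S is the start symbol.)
S → , S'
S' → c S'
S' → d d S'
S' → ε

S is directly left-recursive. The standard transformation for
  A → A α₁ | ... | A α_m | β₁ | ... | β_n
is
  A  → β₁ A' | ... | β_n A'
  A' → α₁ A' | ... | α_m A' | ε

S → , becomes S → , S'
S → S c becomes S' → c S'
S → S d d becomes S' → d d S'
Add S' → ε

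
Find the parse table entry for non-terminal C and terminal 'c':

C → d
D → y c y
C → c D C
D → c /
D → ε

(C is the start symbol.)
C → c D C

To find M[C, 'c'], we find productions for C where 'c' is in the predict set (PREDICT(N → α) = (FIRST(α) \ {ε}) ∪ (FOLLOW(N) if α ⇒* ε)).

C → d: PREDICT = { 'd' }
C → c D C: PREDICT = { 'c' }
  'c' is in predict set, so this production goes in M[C, 'c']

M[C, 'c'] = C → c D C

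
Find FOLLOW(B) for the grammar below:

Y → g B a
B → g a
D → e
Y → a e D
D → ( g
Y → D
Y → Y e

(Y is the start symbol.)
To compute FOLLOW(B), find every occurrence of B on a right-hand side N → α B β: add FIRST(β) \ {ε}, and if β is empty or nullable also add FOLLOW(N). Iterate to a fixed point.

In Y → g B a: B is followed by a, add FIRST(a) \ {ε} = { 'a' }

Taking the union: FOLLOW(B) = { 'a' }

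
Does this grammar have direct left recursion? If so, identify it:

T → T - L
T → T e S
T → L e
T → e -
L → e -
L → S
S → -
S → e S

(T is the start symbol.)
Yes, T is left-recursive

Direct left recursion occurs when N → N α for some non-terminal N (the right-hand side begins with the left-hand side itself).

T → T - L: LEFT RECURSIVE (starts with T)
T → T e S: LEFT RECURSIVE (starts with T)
T → L e: starts with L
T → e -: starts with e
L → e -: starts with e
L → S: starts with S
S → -: starts with '-'
S → e S: starts with e

The grammar has direct left recursion on: T.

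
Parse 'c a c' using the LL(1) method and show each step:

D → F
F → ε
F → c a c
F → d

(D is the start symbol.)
LL(1) parsing maintains a stack (initially the start symbol over $) and the input. At each step: if the stack top is a terminal, match it against the current input token; if it is a non-terminal N, replace it with the RHS of M[N, lookahead] (the unique production whose predict set contains the lookahead).

Stack is shown with the top on the left.

Stack    Input    Action
------------------------
D $      c a c $  output D → F
F $      c a c $  output F → c a c
c a c $  c a c $  match 'c'
a c $    a c $    match 'a'
c $      c $      match 'c'
$        $        accept

The string is accepted.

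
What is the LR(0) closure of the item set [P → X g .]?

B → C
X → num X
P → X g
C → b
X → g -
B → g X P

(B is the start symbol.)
To compute CLOSURE, for each item [A → α.Bβ] where B is a non-terminal, add [B → .γ] for all productions B → γ; repeat for the newly added items until nothing changes.

Start with: [P → X g .]
The dot is at the end, so nothing is added.

CLOSURE = { [P → X g .] }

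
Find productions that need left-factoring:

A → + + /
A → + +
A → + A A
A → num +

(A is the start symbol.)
Left-factoring is needed when two productions for the same non-terminal
share a common prefix on the right-hand side.

Productions for A:
  A → + + /
  A → + +
  A → + A A
  A → num +

Found common prefix '+' in productions for A

Answer: Yes, A has productions with common prefix '+'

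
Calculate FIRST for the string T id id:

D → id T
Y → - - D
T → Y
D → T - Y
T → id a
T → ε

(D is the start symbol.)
FIRST sets of the non-terminals involved (from the grammar, by fixed-point iteration):
  FIRST(T) = { '-', 'id', ε }

To compute FIRST(T id id), process the symbols left to right:
Symbol T is a non-terminal. Add FIRST(T) \ {ε} = { '-', 'id' }
T is nullable (ε ∈ FIRST(T)), continue to the next symbol.
Symbol id is a terminal. Add 'id' and stop.
FIRST(T id id) = { '-', 'id' }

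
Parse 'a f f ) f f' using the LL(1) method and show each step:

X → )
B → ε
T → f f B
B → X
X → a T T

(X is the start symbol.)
LL(1) parsing maintains a stack (initially the start symbol over $) and the input. At each step: if the stack top is a terminal, match it against the current input token; if it is a non-terminal N, replace it with the RHS of M[N, lookahead] (the unique production whose predict set contains the lookahead).

Stack is shown with the top on the left.

Stack      Input          Action
--------------------------------
X $        a f f ) f f $  output X → a T T
a T T $    a f f ) f f $  match 'a'
T T $      f f ) f f $    output T → f f B
f f B T $  f f ) f f $    match 'f'
f B T $    f ) f f $      match 'f'
B T $      ) f f $        output B → X
X T $      ) f f $        output X → )
) T $      ) f f $        match ')'
T $        f f $          output T → f f B
f f B $    f f $          match 'f'
f B $      f $            match 'f'
B $        $              output B → ε
$          $              accept

The string is accepted.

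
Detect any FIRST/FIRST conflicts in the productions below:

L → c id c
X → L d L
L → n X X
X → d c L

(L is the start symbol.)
FIRST sets of the non-terminals at (or reachable through a nullable prefix from) the front of some alternative:
  FIRST(L) = { 'c', 'n' }

Productions for L:
  L → c id c: FIRST = { 'c' }
  L → n X X: FIRST = { 'n' }
Productions for X:
  X → L d L: FIRST = { 'c', 'n' }
  X → d c L: FIRST = { 'd' }

All alternatives of each non-terminal have pairwise disjoint FIRST sets.

Answer: No FIRST/FIRST conflicts.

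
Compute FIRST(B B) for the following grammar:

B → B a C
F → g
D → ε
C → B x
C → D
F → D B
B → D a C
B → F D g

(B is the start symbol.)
FIRST sets of the non-terminals involved (from the grammar, by fixed-point iteration):
  FIRST(B) = { 'a', 'g' }

To compute FIRST(B B), process the symbols left to right:
Symbol B is a non-terminal. Add FIRST(B) \ {ε} = { 'a', 'g' }
B is not nullable (ε ∉ FIRST(B)), so stop here.
FIRST(B B) = { 'a', 'g' }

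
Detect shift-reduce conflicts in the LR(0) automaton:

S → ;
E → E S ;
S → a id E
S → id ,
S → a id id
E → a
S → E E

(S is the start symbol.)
A shift-reduce conflict occurs when an LR(0) state has both:
  - a complete (reduce) item [A → α .] (dot at the end), and
  - a shift item [B → β . c γ] (dot before a terminal).

Augment with S' → S and build the canonical LR(0) collection (I0 = CLOSURE({[S' → . S]}), then GOTO on every symbol after a dot until no new states appear). It has 14 states:
  I0: { [E → . E S ;], [E → . a], [S → . ;], [S → . E E], [S → . a id E], [S → . a id id], [S → . id ,], [S' → . S] }  — shift
  I1: { [S → ; .] }  — reduce
  I2: { [E → . E S ;], [E → . a], [E → E . S ;], [S → . ;], [S → . E E], [S → . a id E], [S → . a id id], [S → . id ,], [S → E . E] }  — shift
  I3: { [S' → S .] }  — accept
  I4: { [E → a .], [S → a . id E], [S → a . id id] }  — shift, reduce
  I5: { [S → id . ,] }  — shift
  I6: { [S → id , .] }  — reduce
  I7: { [E → . E S ;], [E → . a], [S → a id . E], [S → a id . id] }  — shift
  I8: { [E → . E S ;], [E → . a], [E → E . S ;], [S → . ;], [S → . E E], [S → . a id E], [S → . a id id], [S → . id ,], [S → a id E .] }  — shift, reduce
  I9: { [E → a .] }  — reduce
  I10: { [S → a id id .] }  — reduce
  I11: { [E → E S . ;] }  — shift
  I12: { [E → E S ; .] }  — reduce
  I13: { [E → . E S ;], [E → . a], [E → E . S ;], [S → . ;], [S → . E E], [S → . a id E], [S → . a id id], [S → . id ,], [S → E . E], [S → E E .] }  — shift, reduce

I4 contains reduce item [E → a .] and shift items [S → a . id E], [S → a . id id] — shift-reduce conflict.
I8 contains reduce item [S → a id E .] and shift items [E → . a], [S → . ;], [S → . a id E], [S → . a id id], [S → . id ,] — shift-reduce conflict.
I13 contains reduce item [S → E E .] and shift items [E → . a], [S → . ;], [S → . a id E], [S → . a id id], [S → . id ,] — shift-reduce conflict.

Answer: Yes — I4: [E → a .] vs [S → a . id E]; I8: [S → a id E .] vs [E → . a]; I13: [S → E E .] vs [E → . a]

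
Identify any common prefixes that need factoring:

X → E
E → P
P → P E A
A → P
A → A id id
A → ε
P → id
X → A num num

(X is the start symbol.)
Left-factoring is needed when two productions for the same non-terminal
share a common prefix on the right-hand side.

Productions for X:
  X → E
  X → A num num
Productions for P:
  P → P E A
  P → id
Productions for A:
  A → P
  A → A id id
  A → ε

No common prefixes found.

Answer: No, left-factoring is not needed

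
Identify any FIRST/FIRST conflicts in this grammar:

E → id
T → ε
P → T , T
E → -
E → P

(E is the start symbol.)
No FIRST/FIRST conflicts.

FIRST sets of the non-terminals at (or reachable through a nullable prefix from) the front of some alternative:
  FIRST(P) = { ',' }

Productions for E:
  E → id: FIRST = { 'id' }
  E → -: FIRST = { '-' }
  E → P: FIRST = { ',' }
T, P have only one production, so no FIRST/FIRST conflict is possible there.

All alternatives of each non-terminal have pairwise disjoint FIRST sets.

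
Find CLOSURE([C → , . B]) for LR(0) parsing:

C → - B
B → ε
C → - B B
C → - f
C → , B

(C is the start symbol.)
{ [B → .], [C → , . B] }

To compute CLOSURE, for each item [A → α.Bβ] where B is a non-terminal, add [B → .γ] for all productions B → γ; repeat for the newly added items until nothing changes.

Start with: [C → , . B]
  [C → , . B] has the dot before B: add [B → .]
No further items can be added.

CLOSURE = { [B → .], [C → , . B] }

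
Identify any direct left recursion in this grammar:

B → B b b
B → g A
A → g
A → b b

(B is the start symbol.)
Yes, B is left-recursive

B → B b b: LEFT RECURSIVE (starts with B)
B → g A: starts with g
A → g: starts with g
A → b b: starts with b

The grammar has direct left recursion on: B.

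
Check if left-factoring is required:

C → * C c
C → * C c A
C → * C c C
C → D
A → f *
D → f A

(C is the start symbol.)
Left-factoring is needed when two productions for the same non-terminal
share a common prefix on the right-hand side.

Productions for C:
  C → * C c
  C → * C c A
  C → * C c C
  C → D

Found common prefix '* C c' in productions for C

Answer: Yes, C has productions with common prefix '* C c'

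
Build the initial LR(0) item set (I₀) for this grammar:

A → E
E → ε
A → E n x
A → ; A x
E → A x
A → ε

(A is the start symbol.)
First, augment the grammar with A' → A
I₀ = CLOSURE({ [A' → . A] }):
  [A' → . A] has the dot before A: add [A → . E], [A → . E n x], [A → . ; A x], [A → .]
  [A → . E] has the dot before E: add [E → .], [E → . A x]
No further items can be added.

I₀ = { [A → . ; A x], [A → . E n x], [A → . E], [A → .], [A' → . A], [E → . A x], [E → .] }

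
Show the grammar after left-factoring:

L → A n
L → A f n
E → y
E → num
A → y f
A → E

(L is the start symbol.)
Left-factoring transforms A → αβ₁ | αβ₂ into A → αA' and A' → β₁ | β₂
(α is the longest common prefix among the alternatives). Repeat until
no nonterminal has two alternatives with a common prefix.

Round 1: L has alternatives sharing prefix 'A'. Introduce L': L → A L'
  Add: L' → n
  Add: L' → f n

No remaining common prefixes — done.

Resulting grammar:
L → A L'
L' → n
L' → f n
E → y
E → num
A → y f
A → E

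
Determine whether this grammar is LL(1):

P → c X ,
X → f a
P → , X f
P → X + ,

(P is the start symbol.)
Yes, the grammar is LL(1).

A grammar is LL(1) if for each non-terminal N with multiple productions, the predict sets of those productions are pairwise disjoint, where PREDICT(N → α) = (FIRST(α) \ {ε}) ∪ (FOLLOW(N) if α ⇒* ε).

Relevant sets:
  FIRST(X) = { 'f' }

For P:
  PREDICT(P → c X ',') = { 'c' }
  PREDICT(P → ',' X f) = { ',' }
  PREDICT(P → X '+' ',') = { 'f' }
X has a single production, so nothing to check there.

All predict sets are disjoint. The grammar IS LL(1).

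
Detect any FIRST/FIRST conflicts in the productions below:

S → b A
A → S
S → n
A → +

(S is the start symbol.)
No FIRST/FIRST conflicts.

A FIRST/FIRST conflict occurs when two productions N → α and N → β for the same non-terminal have FIRST(α) ∩ FIRST(β) ≠ ∅ (with ε ∈ FIRST of a nullable right-hand side, so two nullable alternatives also conflict).

FIRST sets of the non-terminals at (or reachable through a nullable prefix from) the front of some alternative:
  FIRST(S) = { 'b', 'n' }

Productions for S:
  S → b A: FIRST = { 'b' }
  S → n: FIRST = { 'n' }
Productions for A:
  A → S: FIRST = { 'b', 'n' }
  A → +: FIRST = { '+' }

All alternatives of each non-terminal have pairwise disjoint FIRST sets.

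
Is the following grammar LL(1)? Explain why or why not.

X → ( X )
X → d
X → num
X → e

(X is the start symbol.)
A grammar is LL(1) if for each non-terminal N with multiple productions, the predict sets of those productions are pairwise disjoint, where PREDICT(N → α) = (FIRST(α) \ {ε}) ∪ (FOLLOW(N) if α ⇒* ε).

For X:
  PREDICT(X → '(' X ')') = { '(' }
  PREDICT(X → d) = { 'd' }
  PREDICT(X → num) = { 'num' }
  PREDICT(X → e) = { 'e' }

All predict sets are disjoint. The grammar IS LL(1).

Answer: Yes, the grammar is LL(1).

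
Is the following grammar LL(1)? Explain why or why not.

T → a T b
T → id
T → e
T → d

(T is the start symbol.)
A grammar is LL(1) if for each non-terminal N with multiple productions, the predict sets of those productions are pairwise disjoint, where PREDICT(N → α) = (FIRST(α) \ {ε}) ∪ (FOLLOW(N) if α ⇒* ε).

For T:
  PREDICT(T → a T b) = { 'a' }
  PREDICT(T → id) = { 'id' }
  PREDICT(T → e) = { 'e' }
  PREDICT(T → d) = { 'd' }

All predict sets are disjoint. The grammar IS LL(1).

Answer: Yes, the grammar is LL(1).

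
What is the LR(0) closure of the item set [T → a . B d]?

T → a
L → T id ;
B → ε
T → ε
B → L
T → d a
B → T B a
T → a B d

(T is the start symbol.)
To compute CLOSURE, for each item [A → α.Bβ] where B is a non-terminal, add [B → .γ] for all productions B → γ; repeat for the newly added items until nothing changes.

Start with: [T → a . B d]
  [T → a . B d] has the dot before B: add [B → .], [B → . L], [B → . T B a]
  [B → . L] has the dot before L: add [L → . T id ;]
  [B → . T B a] has the dot before T: add [T → . a], [T → .], [T → . d a], [T → . a B d]
No further items can be added.

CLOSURE = { [B → . L], [B → . T B a], [B → .], [L → . T id ;], [T → . a B d], [T → . a], [T → . d a], [T → .], [T → a . B d] }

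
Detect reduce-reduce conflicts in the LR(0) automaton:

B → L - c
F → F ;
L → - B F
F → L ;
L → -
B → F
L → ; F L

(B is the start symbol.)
A reduce-reduce conflict occurs when an LR(0) state has two complete items [A → α .] and [B → β .] — both call for a reduction, and with no lookahead the parser cannot choose between them.

Augment with B' → B and build the canonical LR(0) collection (I0 = CLOSURE({[B' → . B]}), then GOTO on every symbol after a dot until no new states appear). It has 16 states:
  I0: { [B → . F], [B → . L - c], [B' → . B], [F → . F ;], [F → . L ;], [L → . - B F], [L → . -], [L → . ; F L] }  — shift
  I1: { [B → . F], [B → . L - c], [F → . F ;], [F → . L ;], [L → - . B F], [L → - .], [L → . - B F], [L → . -], [L → . ; F L] }  — shift, reduce
  I2: { [F → . F ;], [F → . L ;], [L → . - B F], [L → . -], [L → . ; F L], [L → ; . F L] }  — shift
  I3: { [B' → B .] }  — accept
  I4: { [B → F .], [F → F . ;] }  — shift, reduce
  I5: { [B → L . - c], [F → L . ;] }  — shift
  I6: { [B → L - . c] }  — shift
  I7: { [F → L ; .] }  — reduce
  I8: { [B → L - c .] }  — reduce
  I9: { [F → F ; .] }  — reduce
  I10: { [F → F . ;], [L → . - B F], [L → . -], [L → . ; F L], [L → ; F . L] }  — shift
  I11: { [F → L . ;] }  — shift
  I12: { [F → . F ;], [F → . L ;], [F → F ; .], [L → . - B F], [L → . -], [L → . ; F L], [L → ; . F L] }  — shift, reduce
  I13: { [L → ; F L .] }  — reduce
  I14: { [F → . F ;], [F → . L ;], [L → - B . F], [L → . - B F], [L → . -], [L → . ; F L] }  — shift
  I15: { [F → F . ;], [L → - B F .] }  — shift, reduce

No state contains more than one complete item.

Answer: No reduce-reduce conflicts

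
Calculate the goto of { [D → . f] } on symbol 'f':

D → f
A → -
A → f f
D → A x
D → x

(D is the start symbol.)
GOTO(I, 'f') = CLOSURE({ [A → αX.β] : [A → α.Xβ] ∈ I, X = 'f' })

Items with dot before 'f', with the dot advanced:
  [D → . f] → [D → f .]
Closure adds nothing (no advanced item has the dot before a non-terminal).

GOTO = { [D → f .] }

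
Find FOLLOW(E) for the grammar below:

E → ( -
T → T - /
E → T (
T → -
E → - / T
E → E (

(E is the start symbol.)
E is the start symbol, so $ ∈ FOLLOW(E).
In E → E (: E is followed by '(', add FIRST('(') \ {ε} = { '(' }

Taking the union: FOLLOW(E) = { $, '(' }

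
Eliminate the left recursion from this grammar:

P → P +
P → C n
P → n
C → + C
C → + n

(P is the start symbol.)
P → C n P'
P → n P'
P' → + P'
P' → ε
C → + C
C → + n

P is directly left-recursive. The standard transformation for
  A → A α₁ | ... | A α_m | β₁ | ... | β_n
is
  A  → β₁ A' | ... | β_n A'
  A' → α₁ A' | ... | α_m A' | ε

P → C n becomes P → C n P'
P → n becomes P → n P'
P → P + becomes P' → + P'
Add P' → ε

Productions for other non-terminals are unchanged:
  C → + C
  C → + n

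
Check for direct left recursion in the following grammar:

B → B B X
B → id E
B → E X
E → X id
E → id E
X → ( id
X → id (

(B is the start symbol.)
B → B B X: LEFT RECURSIVE (starts with B)
B → id E: starts with id
B → E X: starts with E
E → X id: starts with X
E → id E: starts with id
X → ( id: starts with '('
X → id (: starts with id

The grammar has direct left recursion on: B.

Answer: Yes, B is left-recursive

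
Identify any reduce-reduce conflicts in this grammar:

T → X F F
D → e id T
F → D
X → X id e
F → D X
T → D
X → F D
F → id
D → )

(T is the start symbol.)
Augment with T' → T and build the canonical LR(0) collection (I0 = CLOSURE({[T' → . T]}), then GOTO on every symbol after a dot until no new states appear). It has 18 states:
  I0: { [D → . )], [D → . e id T], [F → . D X], [F → . D], [F → . id], [T → . D], [T → . X F F], [T' → . T], [X → . F D], [X → . X id e] }  — shift
  I1: { [D → ) .] }  — reduce
  I2: { [D → . )], [D → . e id T], [F → . D X], [F → . D], [F → . id], [F → D . X], [F → D .], [T → D .], [X → . F D], [X → . X id e] }  — shift, 2 reduces
  I3: { [D → . )], [D → . e id T], [X → F . D] }  — shift
  I4: { [T' → T .] }  — accept
  I5: { [D → . )], [D → . e id T], [F → . D X], [F → . D], [F → . id], [T → X . F F], [X → X . id e] }  — shift
  I6: { [D → e . id T] }  — shift
  I7: { [F → id .] }  — reduce
  I8: { [D → . )], [D → . e id T], [D → e id . T], [F → . D X], [F → . D], [F → . id], [T → . D], [T → . X F F], [X → . F D], [X → . X id e] }  — shift
  I9: { [D → e id T .] }  — reduce
  I10: { [D → . )], [D → . e id T], [F → . D X], [F → . D], [F → . id], [F → D . X], [F → D .], [X → . F D], [X → . X id e] }  — shift, reduce
  I11: { [D → . )], [D → . e id T], [F → . D X], [F → . D], [F → . id], [T → X F . F] }  — shift
  I12: { [F → id .], [X → X id . e] }  — shift, reduce
  I13: { [X → X id e .] }  — reduce
  I14: { [T → X F F .] }  — reduce
  I15: { [F → D X .], [X → X . id e] }  — shift, reduce
  I16: { [X → X id . e] }  — shift
  I17: { [X → F D .] }  — reduce

I2 contains complete items [F → D .], [T → D .] — reduce-reduce conflict.

Answer: Yes — I2: [F → D .] vs [T → D .]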